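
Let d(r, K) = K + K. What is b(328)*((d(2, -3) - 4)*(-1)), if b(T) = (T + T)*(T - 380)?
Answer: -341120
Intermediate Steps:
b(T) = 2*T*(-380 + T) (b(T) = (2*T)*(-380 + T) = 2*T*(-380 + T))
d(r, K) = 2*K
b(328)*((d(2, -3) - 4)*(-1)) = (2*328*(-380 + 328))*((2*(-3) - 4)*(-1)) = (2*328*(-52))*((-6 - 4)*(-1)) = -(-341120)*(-1) = -34112*10 = -341120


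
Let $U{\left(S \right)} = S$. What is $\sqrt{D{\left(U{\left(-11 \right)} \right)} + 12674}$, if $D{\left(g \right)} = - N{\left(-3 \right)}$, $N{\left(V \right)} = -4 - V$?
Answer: $65 \sqrt{3} \approx 112.58$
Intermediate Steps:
$D{\left(g \right)} = 1$ ($D{\left(g \right)} = - (-4 - -3) = - (-4 + 3) = \left(-1\right) \left(-1\right) = 1$)
$\sqrt{D{\left(U{\left(-11 \right)} \right)} + 12674} = \sqrt{1 + 12674} = \sqrt{12675} = 65 \sqrt{3}$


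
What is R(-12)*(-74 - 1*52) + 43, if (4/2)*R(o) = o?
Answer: 799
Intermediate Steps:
R(o) = o/2
R(-12)*(-74 - 1*52) + 43 = ((½)*(-12))*(-74 - 1*52) + 43 = -6*(-74 - 52) + 43 = -6*(-126) + 43 = 756 + 43 = 799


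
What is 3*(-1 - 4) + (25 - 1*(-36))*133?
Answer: 8098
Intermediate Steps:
3*(-1 - 4) + (25 - 1*(-36))*133 = 3*(-5) + (25 + 36)*133 = -15 + 61*133 = -15 + 8113 = 8098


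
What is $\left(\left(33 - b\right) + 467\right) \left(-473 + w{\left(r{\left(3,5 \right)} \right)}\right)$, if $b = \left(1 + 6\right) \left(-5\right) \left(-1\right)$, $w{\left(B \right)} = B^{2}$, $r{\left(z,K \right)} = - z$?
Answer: $-215760$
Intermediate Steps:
$b = 35$ ($b = 7 \left(-5\right) \left(-1\right) = \left(-35\right) \left(-1\right) = 35$)
$\left(\left(33 - b\right) + 467\right) \left(-473 + w{\left(r{\left(3,5 \right)} \right)}\right) = \left(\left(33 - 35\right) + 467\right) \left(-473 + \left(\left(-1\right) 3\right)^{2}\right) = \left(\left(33 - 35\right) + 467\right) \left(-473 + \left(-3\right)^{2}\right) = \left(-2 + 467\right) \left(-473 + 9\right) = 465 \left(-464\right) = -215760$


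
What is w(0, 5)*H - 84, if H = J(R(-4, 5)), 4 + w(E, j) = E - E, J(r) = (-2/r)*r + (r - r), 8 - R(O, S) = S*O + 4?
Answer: -76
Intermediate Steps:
R(O, S) = 4 - O*S (R(O, S) = 8 - (S*O + 4) = 8 - (O*S + 4) = 8 - (4 + O*S) = 8 + (-4 - O*S) = 4 - O*S)
J(r) = -2 (J(r) = -2 + 0 = -2)
w(E, j) = -4 (w(E, j) = -4 + (E - E) = -4 + 0 = -4)
H = -2
w(0, 5)*H - 84 = -4*(-2) - 84 = 8 - 84 = -76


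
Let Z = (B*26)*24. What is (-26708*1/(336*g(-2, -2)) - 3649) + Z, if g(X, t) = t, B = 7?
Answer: 127469/168 ≈ 758.74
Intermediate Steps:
Z = 4368 (Z = (7*26)*24 = 182*24 = 4368)
(-26708*1/(336*g(-2, -2)) - 3649) + Z = (-26708/(-2*(-16)*(-21)) - 3649) + 4368 = (-26708/(32*(-21)) - 3649) + 4368 = (-26708/(-672) - 3649) + 4368 = (-26708*(-1/672) - 3649) + 4368 = (6677/168 - 3649) + 4368 = -606355/168 + 4368 = 127469/168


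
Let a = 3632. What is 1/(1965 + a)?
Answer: 1/5597 ≈ 0.00017867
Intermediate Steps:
1/(1965 + a) = 1/(1965 + 3632) = 1/5597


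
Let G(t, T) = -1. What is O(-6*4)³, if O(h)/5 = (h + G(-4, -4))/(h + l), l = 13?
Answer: 1953125/1331 ≈ 1467.4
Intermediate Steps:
O(h) = 5*(-1 + h)/(13 + h) (O(h) = 5*((h - 1)/(h + 13)) = 5*((-1 + h)/(13 + h)) = 5*(-1 + h)/(13 + h))
O(-6*4)³ = (5*(-1 - 6*4)/(13 - 6*4))³ = (5*(-1 - 24)/(13 - 24))³ = (5*(-25)/(-11))³ = (5*(-1/11)*(-25))³ = (125/11)³ = 1953125/1331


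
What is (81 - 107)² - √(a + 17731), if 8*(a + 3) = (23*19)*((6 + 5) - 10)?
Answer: 676 - √284522/4 ≈ 542.65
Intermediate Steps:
a = 413/8 (a = -3 + ((23*19)*((6 + 5) - 10))/8 = -3 + (437*(11 - 10))/8 = -3 + (437*1)/8 = -3 + (⅛)*437 = -3 + 437/8 = 413/8 ≈ 51.625)
(81 - 107)² - √(a + 17731) = (81 - 107)² - √(413/8 + 17731) = (-26)² - √(142261/8) = 676 - √284522/4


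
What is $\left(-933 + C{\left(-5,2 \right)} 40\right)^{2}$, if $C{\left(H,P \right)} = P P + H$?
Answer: $946729$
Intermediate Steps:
$C{\left(H,P \right)} = H + P^{2}$ ($C{\left(H,P \right)} = P^{2} + H = H + P^{2}$)
$\left(-933 + C{\left(-5,2 \right)} 40\right)^{2} = \left(-933 + \left(-5 + 2^{2}\right) 40\right)^{2} = \left(-933 + \left(-5 + 4\right) 40\right)^{2} = \left(-933 - 40\right)^{2} = \left(-973\right)^{2} = 946729$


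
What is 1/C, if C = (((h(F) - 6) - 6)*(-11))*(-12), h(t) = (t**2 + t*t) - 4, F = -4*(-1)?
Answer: 1/2112 ≈ 0.00047348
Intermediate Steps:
F = 4
h(t) = -4 + 2*t**2 (h(t) = (t**2 + t**2) - 4 = 2*t**2 - 4 = -4 + 2*t**2)
C = 2112 (C = ((((-4 + 2*4**2) - 6) - 6)*(-11))*(-12) = ((((-4 + 2*16) - 6) - 6)*(-11))*(-12) = ((((-4 + 32) - 6) - 6)*(-11))*(-12) = (((28 - 6) - 6)*(-11))*(-12) = ((22 - 6)*(-11))*(-12) = (16*(-11))*(-12) = -176*(-12) = 2112)
1/C = 1/2112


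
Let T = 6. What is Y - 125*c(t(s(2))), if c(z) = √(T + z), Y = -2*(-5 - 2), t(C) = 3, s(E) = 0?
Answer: -361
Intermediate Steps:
Y = 14 (Y = -2*(-7) = 14)
c(z) = √(6 + z)
Y - 125*c(t(s(2))) = 14 - 125*√(6 + 3) = 14 - 125*√9 = 14 - 125*3 = 14 - 375 = -361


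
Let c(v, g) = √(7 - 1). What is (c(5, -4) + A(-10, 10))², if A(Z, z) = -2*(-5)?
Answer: (10 + √6)² ≈ 154.99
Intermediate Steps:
A(Z, z) = 10
c(v, g) = √6
(c(5, -4) + A(-10, 10))² = (√6 + 10)² = (10 + √6)²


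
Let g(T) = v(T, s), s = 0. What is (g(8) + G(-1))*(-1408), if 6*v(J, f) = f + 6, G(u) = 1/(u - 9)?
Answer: -6336/5 ≈ -1267.2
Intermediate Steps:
G(u) = 1/(-9 + u)
v(J, f) = 1 + f/6 (v(J, f) = (f + 6)/6 = (6 + f)/6 = 1 + f/6)
g(T) = 1 (g(T) = 1 + (⅙)*0 = 1 + 0 = 1)
(g(8) + G(-1))*(-1408) = (1 + 1/(-9 - 1))*(-1408) = (1 + 1/(-10))*(-1408) = (1 - ⅒)*(-1408) = (9/10)*(-1408) = -6336/5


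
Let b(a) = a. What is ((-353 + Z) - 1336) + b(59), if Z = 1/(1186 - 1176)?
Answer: -16299/10 ≈ -1629.9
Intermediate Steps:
Z = ⅒ (Z = 1/10 = ⅒ ≈ 0.10000)
((-353 + Z) - 1336) + b(59) = ((-353 + ⅒) - 1336) + 59 = (-3529/10 - 1336) + 59 = -16889/10 + 59 = -16299/10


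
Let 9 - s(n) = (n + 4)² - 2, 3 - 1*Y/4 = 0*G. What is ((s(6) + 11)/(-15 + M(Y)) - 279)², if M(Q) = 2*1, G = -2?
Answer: 74529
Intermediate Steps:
Y = 12 (Y = 12 - 0*(-2) = 12 - 4*0 = 12 + 0 = 12)
M(Q) = 2
s(n) = 11 - (4 + n)² (s(n) = 9 - ((n + 4)² - 2) = 9 - ((4 + n)² - 2) = 9 - (-2 + (4 + n)²) = 9 + (2 - (4 + n)²) = 11 - (4 + n)²)
((s(6) + 11)/(-15 + M(Y)) - 279)² = (((11 - (4 + 6)²) + 11)/(-15 + 2) - 279)² = (((11 - 1*10²) + 11)/(-13) - 279)² = (((11 - 1*100) + 11)*(-1/13) - 279)² = (((11 - 100) + 11)*(-1/13) - 279)² = ((-89 + 11)*(-1/13) - 279)² = (-78*(-1/13) - 279)² = (6 - 279)² = (-273)² = 74529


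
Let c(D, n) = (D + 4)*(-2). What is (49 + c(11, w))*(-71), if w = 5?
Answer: -1349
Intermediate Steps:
c(D, n) = -8 - 2*D (c(D, n) = (4 + D)*(-2) = -8 - 2*D)
(49 + c(11, w))*(-71) = (49 + (-8 - 2*11))*(-71) = (49 + (-8 - 22))*(-71) = (49 - 30)*(-71) = 19*(-71) = -1349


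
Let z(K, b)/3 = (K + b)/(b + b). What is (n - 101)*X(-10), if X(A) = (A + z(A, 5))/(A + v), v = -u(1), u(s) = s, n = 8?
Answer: -2139/22 ≈ -97.227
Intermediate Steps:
z(K, b) = 3*(K + b)/(2*b) (z(K, b) = 3*((K + b)/(b + b)) = 3*((K + b)/((2*b))) = 3*((K + b)*(1/(2*b))) = 3*((K + b)/(2*b)) = 3*(K + b)/(2*b))
v = -1 (v = -1*1 = -1)
X(A) = (3/2 + 13*A/10)/(-1 + A) (X(A) = (A + (3/2)*(A + 5)/5)/(A - 1) = (A + (3/2)*(⅕)*(5 + A))/(-1 + A) = (A + (3/2 + 3*A/10))/(-1 + A) = (3/2 + 13*A/10)/(-1 + A))
(n - 101)*X(-10) = (8 - 101)*((15 + 13*(-10))/(10*(-1 - 10))) = -93*(15 - 130)/(10*(-11)) = -93*(-1)*(-115)/(10*11) = -93*23/22 = -2139/22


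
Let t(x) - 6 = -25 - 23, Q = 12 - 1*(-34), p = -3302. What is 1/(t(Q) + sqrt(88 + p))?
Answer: -21/2489 - I*sqrt(3214)/4978 ≈ -0.0084371 - 0.011389*I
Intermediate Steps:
Q = 46 (Q = 12 + 34 = 46)
t(x) = -42 (t(x) = 6 + (-25 - 23) = 6 - 48 = -42)
1/(t(Q) + sqrt(88 + p)) = 1/(-42 + sqrt(88 - 3302)) = 1/(-42 + sqrt(-3214)) = 1/(-42 + I*sqrt(3214))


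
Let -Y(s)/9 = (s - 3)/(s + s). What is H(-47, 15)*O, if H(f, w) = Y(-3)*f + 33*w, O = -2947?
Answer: -2705346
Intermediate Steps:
Y(s) = -9*(-3 + s)/(2*s) (Y(s) = -9*(s - 3)/(s + s) = -9*(-3 + s)/(2*s))
H(f, w) = -9*f + 33*w (H(f, w) = ((9/2)*(3 - 1*(-3))/(-3))*f + 33*w = ((9/2)*(-1/3)*(3 + 3))*f + 33*w = ((9/2)*(-1/3)*6)*f + 33*w = -9*f + 33*w)
H(-47, 15)*O = (-9*(-47) + 33*15)*(-2947) = (423 + 495)*(-2947) = 918*(-2947) = -2705346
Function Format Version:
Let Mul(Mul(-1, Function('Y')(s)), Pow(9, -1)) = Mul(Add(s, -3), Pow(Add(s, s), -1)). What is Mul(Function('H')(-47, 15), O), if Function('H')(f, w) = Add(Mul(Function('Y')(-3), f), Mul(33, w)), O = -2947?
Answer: -2705346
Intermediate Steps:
Function('Y')(s) = Mul(Rational(-9, 2), Pow(s, -1), Add(-3, s)) (Function('Y')(s) = Mul(-9, Mul(Add(s, -3), Pow(Add(s, s), -1))) = Mul(-9, Mul(Add(-3, s), Pow(Mul(2, s), -1))) = Mul(-9, Mul(Add(-3, s), Mul(Rational(1, 2), Pow(s, -1)))) = Mul(-9, Mul(Rational(1, 2), Pow(s, -1), Add(-3, s))) = Mul(Rational(-9, 2), Pow(s, -1), Add(-3, s)))
Function('H')(f, w) = Add(Mul(-9, f), Mul(33, w)) (Function('H')(f, w) = Add(Mul(Mul(Rational(9, 2), Pow(-3, -1), Add(3, Mul(-1, -3))), f), Mul(33, w)) = Add(Mul(Mul(Rational(9, 2), Rational(-1, 3), Add(3, 3)), f), Mul(33, w)) = Add(Mul(Mul(Rational(9, 2), Rational(-1, 3), 6), f), Mul(33, w)) = Add(Mul(-9, f), Mul(33, w)))
Mul(Function('H')(-47, 15), O) = Mul(Add(Mul(-9, -47), Mul(33, 15)), -2947) = Mul(Add(423, 495), -2947) = Mul(918, -2947) = -2705346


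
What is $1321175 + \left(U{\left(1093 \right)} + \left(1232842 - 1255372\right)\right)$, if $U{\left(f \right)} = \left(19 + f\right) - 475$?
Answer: $1299282$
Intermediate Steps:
$U{\left(f \right)} = -456 + f$
$1321175 + \left(U{\left(1093 \right)} + \left(1232842 - 1255372\right)\right) = 1321175 + \left(\left(-456 + 1093\right) + \left(1232842 - 1255372\right)\right) = 1321175 + \left(637 + \left(1232842 - 1255372\right)\right) = 1321175 + \left(637 - 22530\right) = 1321175 - 21893 = 1299282$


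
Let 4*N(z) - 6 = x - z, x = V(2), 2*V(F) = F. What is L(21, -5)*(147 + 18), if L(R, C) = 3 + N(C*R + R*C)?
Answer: 37785/4 ≈ 9446.3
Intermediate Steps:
V(F) = F/2
x = 1 (x = (1/2)*2 = 1)
N(z) = 7/4 - z/4 (N(z) = 3/2 + (1 - z)/4 = 3/2 + (1/4 - z/4) = 7/4 - z/4)
L(R, C) = 19/4 - C*R/2 (L(R, C) = 3 + (7/4 - (C*R + R*C)/4) = 3 + (7/4 - (C*R + C*R)/4) = 3 + (7/4 - C*R/2) = 19/4 - C*R/2)
L(21, -5)*(147 + 18) = (19/4 - 1/2*(-5)*21)*(147 + 18) = (19/4 + 105/2)*165 = (229/4)*165 = 37785/4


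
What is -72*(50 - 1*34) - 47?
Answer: -1199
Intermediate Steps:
-72*(50 - 1*34) - 47 = -72*(50 - 34) - 47 = -72*16 - 47 = -1152 - 47 = -1199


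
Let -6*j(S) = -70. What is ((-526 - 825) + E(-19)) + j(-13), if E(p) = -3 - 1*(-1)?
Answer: -4024/3 ≈ -1341.3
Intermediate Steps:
E(p) = -2 (E(p) = -3 + 1 = -2)
j(S) = 35/3 (j(S) = -⅙*(-70) = 35/3)
((-526 - 825) + E(-19)) + j(-13) = ((-526 - 825) - 2) + 35/3 = (-1351 - 2) + 35/3 = -1353 + 35/3 = -4024/3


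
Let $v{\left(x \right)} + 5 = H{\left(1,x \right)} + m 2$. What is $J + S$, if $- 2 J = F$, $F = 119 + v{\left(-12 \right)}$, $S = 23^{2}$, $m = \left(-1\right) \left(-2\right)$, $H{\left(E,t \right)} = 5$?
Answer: $\frac{935}{2} \approx 467.5$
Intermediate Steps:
$m = 2$
$v{\left(x \right)} = 4$ ($v{\left(x \right)} = -5 + \left(5 + 2 \cdot 2\right) = -5 + \left(5 + 4\right) = -5 + 9 = 4$)
$S = 529$
$F = 123$ ($F = 119 + 4 = 123$)
$J = - \frac{123}{2}$ ($J = \left(- \frac{1}{2}\right) 123 = - \frac{123}{2} \approx -61.5$)
$J + S = - \frac{123}{2} + 529 = \frac{935}{2}$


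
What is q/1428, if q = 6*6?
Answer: 3/119 ≈ 0.025210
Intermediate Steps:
q = 36
q/1428 = 36/1428 = (1/1428)*36 = 3/119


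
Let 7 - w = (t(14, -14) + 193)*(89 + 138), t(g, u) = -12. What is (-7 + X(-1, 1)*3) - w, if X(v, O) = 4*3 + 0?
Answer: 41109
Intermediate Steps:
X(v, O) = 12 (X(v, O) = 12 + 0 = 12)
w = -41080 (w = 7 - (-12 + 193)*(89 + 138) = 7 - 181*227 = 7 - 1*41087 = 7 - 41087 = -41080)
(-7 + X(-1, 1)*3) - w = (-7 + 12*3) - 1*(-41080) = (-7 + 36) + 41080 = 29 + 41080 = 41109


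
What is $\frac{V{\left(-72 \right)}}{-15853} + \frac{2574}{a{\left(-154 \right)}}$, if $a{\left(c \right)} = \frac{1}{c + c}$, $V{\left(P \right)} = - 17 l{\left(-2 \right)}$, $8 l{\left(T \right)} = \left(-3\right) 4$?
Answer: $- \frac{25136263203}{31706} \approx -7.9279 \cdot 10^{5}$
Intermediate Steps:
$l{\left(T \right)} = - \frac{3}{2}$ ($l{\left(T \right)} = \frac{\left(-3\right) 4}{8} = \frac{1}{8} \left(-12\right) = - \frac{3}{2}$)
$V{\left(P \right)} = \frac{51}{2}$ ($V{\left(P \right)} = \left(-17\right) \left(- \frac{3}{2}\right) = \frac{51}{2}$)
$a{\left(c \right)} = \frac{1}{2 c}$
$\frac{V{\left(-72 \right)}}{-15853} + \frac{2574}{a{\left(-154 \right)}} = \frac{51}{2 \left(-15853\right)} + \frac{2574}{\frac{1}{2} \frac{1}{-154}} = \frac{51}{2} \left(- \frac{1}{15853}\right) + \frac{2574}{\frac{1}{2} \left(- \frac{1}{154}\right)} = - \frac{51}{31706} + \frac{2574}{- \frac{1}{308}} = - \frac{51}{31706} + 2574 \left(-308\right) = - \frac{51}{31706} - 792792 = - \frac{25136263203}{31706}$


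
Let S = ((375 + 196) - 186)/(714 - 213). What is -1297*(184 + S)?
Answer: -120061993/501 ≈ -2.3964e+5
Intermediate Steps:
S = 385/501 (S = (571 - 186)/501 = 385*(1/501) = 385/501 ≈ 0.76846)
-1297*(184 + S) = -1297*(184 + 385/501) = -1297*92569/501 = -120061993/501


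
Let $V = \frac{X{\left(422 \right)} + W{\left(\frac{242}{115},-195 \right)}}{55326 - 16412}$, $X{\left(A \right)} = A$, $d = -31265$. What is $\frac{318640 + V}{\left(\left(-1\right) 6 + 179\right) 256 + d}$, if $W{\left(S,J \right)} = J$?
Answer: $\frac{4133185729}{168925674} \approx 24.467$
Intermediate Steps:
$V = \frac{227}{38914}$ ($V = \frac{422 - 195}{55326 - 16412} = \frac{227}{38914} \approx 0.0058334$)
$\frac{318640 + V}{\left(\left(-1\right) 6 + 179\right) 256 + d} = \frac{318640 + \frac{227}{38914}}{\left(\left(-1\right) 6 + 179\right) 256 - 31265} = \frac{12399557187}{38914 \left(\left(-6 + 179\right) 256 - 31265\right)} = \frac{12399557187}{38914 \left(173 \cdot 256 - 31265\right)} = \frac{12399557187}{38914 \left(44288 - 31265\right)} = \frac{12399557187}{38914 \cdot 13023} = \frac{12399557187}{38914} \cdot \frac{1}{13023} = \frac{4133185729}{168925674}$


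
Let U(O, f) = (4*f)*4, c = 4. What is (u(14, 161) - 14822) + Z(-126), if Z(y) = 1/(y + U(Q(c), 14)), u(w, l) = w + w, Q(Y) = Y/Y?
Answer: -1449811/98 ≈ -14794.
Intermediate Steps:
Q(Y) = 1
U(O, f) = 16*f
u(w, l) = 2*w
Z(y) = 1/(224 + y) (Z(y) = 1/(y + 16*14) = 1/(y + 224) = 1/(224 + y))
(u(14, 161) - 14822) + Z(-126) = (2*14 - 14822) + 1/(224 - 126) = (28 - 14822) + 1/98 = -14794 + 1/98 = -1449811/98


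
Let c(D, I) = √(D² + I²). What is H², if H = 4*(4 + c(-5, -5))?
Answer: 1056 + 640*√2 ≈ 1961.1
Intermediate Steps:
H = 16 + 20*√2 (H = 4*(4 + √((-5)² + (-5)²)) = 4*(4 + √(25 + 25)) = 4*(4 + √50) = 4*(4 + 5*√2) = 16 + 20*√2 ≈ 44.284)
H² = (16 + 20*√2)²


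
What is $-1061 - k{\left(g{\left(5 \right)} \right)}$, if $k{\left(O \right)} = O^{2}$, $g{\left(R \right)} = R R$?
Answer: $-1686$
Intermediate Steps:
$g{\left(R \right)} = R^{2}$
$-1061 - k{\left(g{\left(5 \right)} \right)} = -1061 - \left(5^{2}\right)^{2} = -1061 - 25^{2} = -1061 - 625 = -1686$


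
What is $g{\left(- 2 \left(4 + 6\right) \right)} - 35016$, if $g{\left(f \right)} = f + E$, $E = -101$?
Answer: $-35137$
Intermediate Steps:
$g{\left(f \right)} = -101 + f$ ($g{\left(f \right)} = f - 101 = -101 + f$)
$g{\left(- 2 \left(4 + 6\right) \right)} - 35016 = \left(-101 - 2 \left(4 + 6\right)\right) - 35016 = \left(-101 - 20\right) - 35016 = -121 - 35016 = -35137$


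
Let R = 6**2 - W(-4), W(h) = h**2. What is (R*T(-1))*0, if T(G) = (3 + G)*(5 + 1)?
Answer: 0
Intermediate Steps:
R = 20 (R = 6**2 - 1*(-4)**2 = 36 - 1*16 = 36 - 16 = 20)
T(G) = 18 + 6*G (T(G) = (3 + G)*6 = 18 + 6*G)
(R*T(-1))*0 = (20*(18 + 6*(-1)))*0 = (20*(18 - 6))*0 = (20*12)*0 = 240*0 = 0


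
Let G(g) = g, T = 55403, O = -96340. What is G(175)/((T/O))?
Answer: -16859500/55403 ≈ -304.31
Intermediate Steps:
G(175)/((T/O)) = 175/((55403/(-96340))) = 175/((55403*(-1/96340))) = 175/(-55403/96340) = 175*(-96340/55403) = -16859500/55403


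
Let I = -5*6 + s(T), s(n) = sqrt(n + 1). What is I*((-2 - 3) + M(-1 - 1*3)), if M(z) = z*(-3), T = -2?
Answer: -210 + 7*I ≈ -210.0 + 7.0*I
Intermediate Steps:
M(z) = -3*z
s(n) = sqrt(1 + n)
I = -30 + I (I = -5*6 + sqrt(1 - 2) = -30 + sqrt(-1) = -30 + I ≈ -30.0 + 1.0*I)
I*((-2 - 3) + M(-1 - 1*3)) = (-30 + I)*((-2 - 3) - 3*(-1 - 1*3)) = (-30 + I)*(-5 - 3*(-1 - 3)) = (-30 + I)*(-5 - 3*(-4)) = (-30 + I)*(-5 + 12) = (-30 + I)*7 = -210 + 7*I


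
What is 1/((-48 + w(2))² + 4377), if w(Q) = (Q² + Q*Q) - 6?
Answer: 1/6493 ≈ 0.00015401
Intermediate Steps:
w(Q) = -6 + 2*Q² (w(Q) = (Q² + Q²) - 6 = 2*Q² - 6 = -6 + 2*Q²)
1/((-48 + w(2))² + 4377) = 1/((-48 + (-6 + 2*2²))² + 4377) = 1/((-48 + (-6 + 2*4))² + 4377) = 1/((-48 + (-6 + 8))² + 4377) = 1/((-48 + 2)² + 4377) = 1/((-46)² + 4377) = 1/(2116 + 4377) = 1/6493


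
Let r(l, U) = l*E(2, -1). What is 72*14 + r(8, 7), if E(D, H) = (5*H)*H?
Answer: 1048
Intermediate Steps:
E(D, H) = 5*H²
r(l, U) = 5*l (r(l, U) = l*(5*(-1)²) = l*(5*1) = l*5 = 5*l)
72*14 + r(8, 7) = 72*14 + 5*8 = 1008 + 40 = 1048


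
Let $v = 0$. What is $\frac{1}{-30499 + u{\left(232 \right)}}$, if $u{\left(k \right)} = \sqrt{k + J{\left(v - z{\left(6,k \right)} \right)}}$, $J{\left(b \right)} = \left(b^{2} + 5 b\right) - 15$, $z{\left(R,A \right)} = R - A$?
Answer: $- \frac{4357}{132876654} - \frac{\sqrt{52423}}{930136578} \approx -3.3036 \cdot 10^{-5}$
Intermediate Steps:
$J{\left(b \right)} = -15 + b^{2} + 5 b$
$u{\left(k \right)} = \sqrt{-45 + \left(-6 + k\right)^{2} + 6 k}$ ($u{\left(k \right)} = \sqrt{k + \left(-15 + \left(0 - \left(6 - k\right)\right)^{2} + 5 \left(0 - \left(6 - k\right)\right)\right)} = \sqrt{k + \left(-15 + \left(0 + \left(-6 + k\right)\right)^{2} + 5 \left(0 + \left(-6 + k\right)\right)\right)} = \sqrt{k + \left(-15 + \left(-6 + k\right)^{2} + 5 \left(-6 + k\right)\right)} = \sqrt{k + \left(-15 + \left(-6 + k\right)^{2} + \left(-30 + 5 k\right)\right)} = \sqrt{k + \left(-45 + \left(-6 + k\right)^{2} + 5 k\right)} = \sqrt{-45 + \left(-6 + k\right)^{2} + 6 k}$)
$\frac{1}{-30499 + u{\left(232 \right)}} = \frac{1}{-30499 + \sqrt{-9 + 232^{2} - 1392}} = \frac{1}{-30499 + \sqrt{-9 + 53824 - 1392}} = \frac{1}{-30499 + \sqrt{52423}}$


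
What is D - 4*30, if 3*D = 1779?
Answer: 473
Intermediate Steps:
D = 593 (D = (⅓)*1779 = 593)
D - 4*30 = 593 - 4*30 = 593 - 1*120 = 593 - 120 = 473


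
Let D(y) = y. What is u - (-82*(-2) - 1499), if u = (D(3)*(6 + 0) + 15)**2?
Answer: 2424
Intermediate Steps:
u = 1089 (u = (3*(6 + 0) + 15)**2 = (3*6 + 15)**2 = (18 + 15)**2 = 33**2 = 1089)
u - (-82*(-2) - 1499) = 1089 - (-82*(-2) - 1499) = 1089 - (164 - 1499) = 1089 - 1*(-1335) = 1089 + 1335 = 2424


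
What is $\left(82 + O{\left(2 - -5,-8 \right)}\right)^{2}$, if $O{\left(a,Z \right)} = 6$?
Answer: $7744$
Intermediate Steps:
$\left(82 + O{\left(2 - -5,-8 \right)}\right)^{2} = \left(82 + 6\right)^{2} = 88^{2} = 7744$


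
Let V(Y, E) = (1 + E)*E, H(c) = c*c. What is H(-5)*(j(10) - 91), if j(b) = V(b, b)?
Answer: 475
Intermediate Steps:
H(c) = c²
V(Y, E) = E*(1 + E)
j(b) = b*(1 + b)
H(-5)*(j(10) - 91) = (-5)²*(10*(1 + 10) - 91) = 25*(10*11 - 91) = 25*(110 - 91) = 25*19 = 475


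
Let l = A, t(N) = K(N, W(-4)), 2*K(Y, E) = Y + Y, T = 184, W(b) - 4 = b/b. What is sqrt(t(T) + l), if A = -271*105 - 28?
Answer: I*sqrt(28299) ≈ 168.22*I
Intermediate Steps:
W(b) = 5 (W(b) = 4 + b/b = 4 + 1 = 5)
K(Y, E) = Y (K(Y, E) = (Y + Y)/2 = (2*Y)/2 = Y)
A = -28483 (A = -28455 - 28 = -28483)
t(N) = N
l = -28483
sqrt(t(T) + l) = sqrt(184 - 28483) = sqrt(-28299) = I*sqrt(28299)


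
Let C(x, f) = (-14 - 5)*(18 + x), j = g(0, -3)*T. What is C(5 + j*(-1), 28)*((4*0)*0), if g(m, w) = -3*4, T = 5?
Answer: 0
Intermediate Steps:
g(m, w) = -12
j = -60 (j = -12*5 = -60)
C(x, f) = -342 - 19*x (C(x, f) = -19*(18 + x) = -342 - 19*x)
C(5 + j*(-1), 28)*((4*0)*0) = (-342 - 19*(5 - 60*(-1)))*((4*0)*0) = (-342 - 19*(5 + 60))*(0*0) = (-342 - 19*65)*0 = (-342 - 1235)*0 = -1577*0 = 0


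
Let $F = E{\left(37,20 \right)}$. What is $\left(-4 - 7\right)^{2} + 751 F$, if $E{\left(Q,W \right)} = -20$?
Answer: $-14899$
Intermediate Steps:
$F = -20$
$\left(-4 - 7\right)^{2} + 751 F = \left(-4 - 7\right)^{2} + 751 \left(-20\right) = \left(-11\right)^{2} - 15020 = 121 - 15020 = -14899$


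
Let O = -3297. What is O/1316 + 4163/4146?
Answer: -585061/389724 ≈ -1.5012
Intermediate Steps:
O/1316 + 4163/4146 = -3297/1316 + 4163/4146 = -3297*1/1316 + 4163*(1/4146) = -471/188 + 4163/4146 = -585061/389724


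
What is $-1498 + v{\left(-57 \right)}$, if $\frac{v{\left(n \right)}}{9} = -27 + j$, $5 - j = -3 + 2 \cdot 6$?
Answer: $-1777$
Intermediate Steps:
$j = -4$ ($j = 5 - \left(-3 + 2 \cdot 6\right) = 5 - \left(-3 + 12\right) = 5 - 9 = -4$)
$v{\left(n \right)} = -279$ ($v{\left(n \right)} = 9 \left(-27 - 4\right) = 9 \left(-31\right) = -279$)
$-1498 + v{\left(-57 \right)} = -1498 - 279 = -1777$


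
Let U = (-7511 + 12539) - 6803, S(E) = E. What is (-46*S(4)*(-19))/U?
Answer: -3496/1775 ≈ -1.9696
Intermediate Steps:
U = -1775 (U = 5028 - 6803 = -1775)
(-46*S(4)*(-19))/U = (-46*4*(-19))/(-1775) = -184*(-19)*(-1/1775) = 3496*(-1/1775) = -3496/1775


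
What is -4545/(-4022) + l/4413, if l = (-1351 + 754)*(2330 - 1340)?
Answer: -785688525/5916362 ≈ -132.80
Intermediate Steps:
l = -591030 (l = -597*990 = -591030)
-4545/(-4022) + l/4413 = -4545/(-4022) - 591030/4413 = -4545*(-1/4022) - 591030*1/4413 = 4545/4022 - 197010/1471 = -785688525/5916362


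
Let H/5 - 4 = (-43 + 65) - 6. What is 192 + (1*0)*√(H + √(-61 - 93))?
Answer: 192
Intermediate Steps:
H = 100 (H = 20 + 5*((-43 + 65) - 6) = 20 + 5*(22 - 6) = 20 + 5*16 = 20 + 80 = 100)
192 + (1*0)*√(H + √(-61 - 93)) = 192 + (1*0)*√(100 + √(-61 - 93)) = 192 + 0*√(100 + √(-154)) = 192 + 0*√(100 + I*√154) = 192 + 0 = 192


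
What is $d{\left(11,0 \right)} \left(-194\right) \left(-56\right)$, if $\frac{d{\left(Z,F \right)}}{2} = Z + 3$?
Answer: $304192$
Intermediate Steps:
$d{\left(Z,F \right)} = 6 + 2 Z$ ($d{\left(Z,F \right)} = 2 \left(Z + 3\right) = 2 \left(3 + Z\right) = 6 + 2 Z$)
$d{\left(11,0 \right)} \left(-194\right) \left(-56\right) = \left(6 + 2 \cdot 11\right) \left(-194\right) \left(-56\right) = \left(6 + 22\right) \left(-194\right) \left(-56\right) = 28 \left(-194\right) \left(-56\right) = \left(-5432\right) \left(-56\right) = 304192$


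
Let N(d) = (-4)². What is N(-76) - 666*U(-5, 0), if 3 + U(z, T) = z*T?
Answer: 2014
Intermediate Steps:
N(d) = 16
U(z, T) = -3 + T*z (U(z, T) = -3 + z*T = -3 + T*z)
N(-76) - 666*U(-5, 0) = 16 - 666*(-3 + 0*(-5)) = 16 - 666*(-3 + 0) = 16 - 666*(-3) = 16 - 1*(-1998) = 16 + 1998 = 2014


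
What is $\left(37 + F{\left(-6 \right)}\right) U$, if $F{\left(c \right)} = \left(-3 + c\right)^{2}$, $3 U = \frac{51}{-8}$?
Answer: $- \frac{1003}{4} \approx -250.75$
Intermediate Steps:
$U = - \frac{17}{8}$ ($U = \frac{51 \frac{1}{-8}}{3} = \frac{51 \left(- \frac{1}{8}\right)}{3} = \frac{1}{3} \left(- \frac{51}{8}\right) = - \frac{17}{8} \approx -2.125$)
$\left(37 + F{\left(-6 \right)}\right) U = \left(37 + \left(-3 - 6\right)^{2}\right) \left(- \frac{17}{8}\right) = \left(37 + \left(-9\right)^{2}\right) \left(- \frac{17}{8}\right) = \left(37 + 81\right) \left(- \frac{17}{8}\right) = 118 \left(- \frac{17}{8}\right) = - \frac{1003}{4}$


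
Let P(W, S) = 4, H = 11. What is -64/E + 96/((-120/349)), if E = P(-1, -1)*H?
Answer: -15436/55 ≈ -280.65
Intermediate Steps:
E = 44 (E = 4*11 = 44)
-64/E + 96/((-120/349)) = -64/44 + 96/((-120/349)) = -64*1/44 + 96/((-120*1/349)) = -16/11 + 96/(-120/349) = -16/11 + 96*(-349/120) = -16/11 - 1396/5 = -15436/55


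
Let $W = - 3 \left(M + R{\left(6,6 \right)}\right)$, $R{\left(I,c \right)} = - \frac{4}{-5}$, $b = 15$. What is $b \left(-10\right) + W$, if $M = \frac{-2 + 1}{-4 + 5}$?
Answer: $- \frac{747}{5} \approx -149.4$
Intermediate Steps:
$R{\left(I,c \right)} = \frac{4}{5}$ ($R{\left(I,c \right)} = \left(-4\right) \left(- \frac{1}{5}\right) = \frac{4}{5}$)
$M = -1$ ($M = - 1^{-1} = \left(-1\right) 1 = -1$)
$W = \frac{3}{5}$ ($W = - 3 \left(-1 + \frac{4}{5}\right) = \left(-3\right) \left(- \frac{1}{5}\right) = \frac{3}{5} \approx 0.6$)
$b \left(-10\right) + W = 15 \left(-10\right) + \frac{3}{5} = -150 + \frac{3}{5} = - \frac{747}{5}$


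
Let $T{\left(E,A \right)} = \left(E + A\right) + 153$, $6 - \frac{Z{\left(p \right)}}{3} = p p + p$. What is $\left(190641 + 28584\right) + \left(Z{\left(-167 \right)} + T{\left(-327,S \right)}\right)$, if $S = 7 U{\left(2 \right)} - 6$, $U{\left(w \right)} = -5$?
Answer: $135862$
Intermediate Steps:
$S = -41$ ($S = 7 \left(-5\right) - 6 = -35 - 6 = -41$)
$Z{\left(p \right)} = 18 - 3 p - 3 p^{2}$ ($Z{\left(p \right)} = 18 - 3 \left(p p + p\right) = 18 - 3 \left(p^{2} + p\right) = 18 - 3 \left(p + p^{2}\right) = 18 - \left(3 p + 3 p^{2}\right) = 18 - 3 p - 3 p^{2}$)
$T{\left(E,A \right)} = 153 + A + E$ ($T{\left(E,A \right)} = \left(A + E\right) + 153 = 153 + A + E$)
$\left(190641 + 28584\right) + \left(Z{\left(-167 \right)} + T{\left(-327,S \right)}\right) = \left(190641 + 28584\right) - 83363 = 219225 + \left(\left(18 + 501 - 83667\right) - 215\right) = 219225 - 83363 = 135862$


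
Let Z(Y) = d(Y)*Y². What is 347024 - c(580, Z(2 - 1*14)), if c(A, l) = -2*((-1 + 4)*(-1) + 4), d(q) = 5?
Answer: 347026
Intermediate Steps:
Z(Y) = 5*Y²
c(A, l) = -2 (c(A, l) = -2*(3*(-1) + 4) = -2*(-3 + 4) = -2*1 = -2)
347024 - c(580, Z(2 - 1*14)) = 347024 - 1*(-2) = 347024 + 2 = 347026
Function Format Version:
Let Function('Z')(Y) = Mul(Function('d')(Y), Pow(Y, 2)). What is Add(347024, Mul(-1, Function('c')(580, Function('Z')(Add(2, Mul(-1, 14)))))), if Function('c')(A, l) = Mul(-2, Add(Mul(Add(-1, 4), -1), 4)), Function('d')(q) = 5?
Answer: 347026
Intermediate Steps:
Function('Z')(Y) = Mul(5, Pow(Y, 2))
Function('c')(A, l) = -2 (Function('c')(A, l) = Mul(-2, Add(Mul(3, -1), 4)) = Mul(-2, Add(-3, 4)) = Mul(-2, 1) = -2)
Add(347024, Mul(-1, Function('c')(580, Function('Z')(Add(2, Mul(-1, 14)))))) = Add(347024, Mul(-1, -2)) = Add(347024, 2) = 347026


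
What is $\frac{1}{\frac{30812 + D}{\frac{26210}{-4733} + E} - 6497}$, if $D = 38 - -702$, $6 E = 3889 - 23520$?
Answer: $- \frac{93070783}{605576890847} \approx -0.00015369$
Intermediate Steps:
$E = - \frac{19631}{6}$ ($E = \frac{3889 - 23520}{6} = \frac{1}{6} \left(-19631\right) = - \frac{19631}{6} \approx -3271.8$)
$D = 740$ ($D = 38 + 702 = 740$)
$\frac{1}{\frac{30812 + D}{\frac{26210}{-4733} + E} - 6497} = \frac{1}{\frac{30812 + 740}{\frac{26210}{-4733} - \frac{19631}{6}} - 6497} = \frac{1}{\frac{31552}{26210 \left(- \frac{1}{4733}\right) - \frac{19631}{6}} - 6497} = \frac{1}{\frac{31552}{- \frac{26210}{4733} - \frac{19631}{6}} - 6497} = \frac{1}{\frac{31552}{- \frac{93070783}{28398}} - 6497} = \frac{1}{31552 \left(- \frac{28398}{93070783}\right) - 6497} = \frac{1}{- \frac{896013696}{93070783} - 6497} = \frac{1}{- \frac{605576890847}{93070783}} = - \frac{93070783}{605576890847}$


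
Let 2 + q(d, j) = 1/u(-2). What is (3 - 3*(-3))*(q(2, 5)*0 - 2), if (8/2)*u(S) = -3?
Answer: -24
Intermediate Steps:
u(S) = -¾ (u(S) = (¼)*(-3) = -¾)
q(d, j) = -10/3 (q(d, j) = -2 + 1/(-¾) = -2 - 4/3 = -10/3)
(3 - 3*(-3))*(q(2, 5)*0 - 2) = (3 - 3*(-3))*(-10/3*0 - 2) = (3 + 9)*(0 - 2) = 12*(-2) = -24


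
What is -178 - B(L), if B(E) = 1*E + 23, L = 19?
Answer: -220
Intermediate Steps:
B(E) = 23 + E (B(E) = E + 23 = 23 + E)
-178 - B(L) = -178 - (23 + 19) = -178 - 1*42 = -178 - 42 = -220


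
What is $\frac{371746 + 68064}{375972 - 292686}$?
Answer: $\frac{31415}{5949} \approx 5.2807$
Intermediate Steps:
$\frac{371746 + 68064}{375972 - 292686} = \frac{439810}{83286} = 439810 \cdot \frac{1}{83286} = \frac{31415}{5949}$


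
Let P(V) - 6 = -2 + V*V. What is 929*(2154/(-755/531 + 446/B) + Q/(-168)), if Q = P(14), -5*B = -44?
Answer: 477540570877/12084555 ≈ 39517.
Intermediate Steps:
B = 44/5 (B = -⅕*(-44) = 44/5 ≈ 8.8000)
P(V) = 4 + V² (P(V) = 6 + (-2 + V*V) = 6 + (-2 + V²) = 4 + V²)
Q = 200 (Q = 4 + 14² = 4 + 196 = 200)
929*(2154/(-755/531 + 446/B) + Q/(-168)) = 929*(2154/(-755/531 + 446/(44/5)) + 200/(-168)) = 929*(2154/(-755*1/531 + 446*(5/44)) + 200*(-1/168)) = 929*(2154/(-755/531 + 1115/22) - 25/21) = 929*(2154/(575455/11682) - 25/21) = 929*(2154*(11682/575455) - 25/21) = 929*(25163028/575455 - 25/21) = 929*(514037213/12084555) = 477540570877/12084555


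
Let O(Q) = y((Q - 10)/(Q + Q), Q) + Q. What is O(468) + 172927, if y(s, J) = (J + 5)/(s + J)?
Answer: 38017595299/219253 ≈ 1.7340e+5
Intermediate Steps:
y(s, J) = (5 + J)/(J + s)
O(Q) = Q + (5 + Q)/(Q + (-10 + Q)/(2*Q)) (O(Q) = (5 + Q)/(Q + (Q - 10)/(Q + Q)) + Q = (5 + Q)/(Q + (-10 + Q)/((2*Q))) + Q = (5 + Q)/(Q + (-10 + Q)*(1/(2*Q))) + Q = (5 + Q)/(Q + (-10 + Q)/(2*Q)) + Q = Q + (5 + Q)/(Q + (-10 + Q)/(2*Q)))
O(468) + 172927 = 468**2*(3 + 2*468)/(-10 + 468 + 2*468**2) + 172927 = 219024*(3 + 936)/(-10 + 468 + 2*219024) + 172927 = 219024*939/(-10 + 468 + 438048) + 172927 = 219024*939/438506 + 172927 = 219024*(1/438506)*939 + 172927 = 102831768/219253 + 172927 = 38017595299/219253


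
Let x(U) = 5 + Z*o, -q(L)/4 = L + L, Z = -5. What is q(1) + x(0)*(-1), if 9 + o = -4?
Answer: -78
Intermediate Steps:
o = -13 (o = -9 - 4 = -13)
q(L) = -8*L (q(L) = -4*(L + L) = -8*L)
x(U) = 70 (x(U) = 5 - 5*(-13) = 5 + 65 = 70)
q(1) + x(0)*(-1) = -8*1 + 70*(-1) = -8 - 70 = -78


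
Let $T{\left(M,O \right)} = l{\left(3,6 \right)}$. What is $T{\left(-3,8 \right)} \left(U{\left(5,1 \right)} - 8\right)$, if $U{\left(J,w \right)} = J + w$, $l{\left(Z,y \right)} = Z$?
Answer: $-6$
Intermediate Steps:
$T{\left(M,O \right)} = 3$
$T{\left(-3,8 \right)} \left(U{\left(5,1 \right)} - 8\right) = 3 \left(\left(5 + 1\right) - 8\right) = 3 \left(6 - 8\right) = 3 \left(-2\right) = -6$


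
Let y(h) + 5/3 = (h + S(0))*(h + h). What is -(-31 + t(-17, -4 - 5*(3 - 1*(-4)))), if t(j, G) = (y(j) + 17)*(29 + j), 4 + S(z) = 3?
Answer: -7497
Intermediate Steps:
S(z) = -1 (S(z) = -4 + 3 = -1)
y(h) = -5/3 + 2*h*(-1 + h) (y(h) = -5/3 + (h - 1)*(h + h) = -5/3 + (-1 + h)*(2*h) = -5/3 + 2*h*(-1 + h))
t(j, G) = (29 + j)*(46/3 - 2*j + 2*j**2) (t(j, G) = ((-5/3 - 2*j + 2*j**2) + 17)*(29 + j) = (46/3 - 2*j + 2*j**2)*(29 + j) = (29 + j)*(46/3 - 2*j + 2*j**2))
-(-31 + t(-17, -4 - 5*(3 - 1*(-4)))) = -(-31 + (1334/3 + 2*(-17)**3 + 56*(-17)**2 - 128/3*(-17))) = -(-31 + (1334/3 + 2*(-4913) + 56*289 + 2176/3)) = -(-31 + (1334/3 - 9826 + 16184 + 2176/3)) = -(-31 + 7528) = -1*7497 = -7497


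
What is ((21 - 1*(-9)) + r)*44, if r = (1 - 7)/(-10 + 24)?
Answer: 9108/7 ≈ 1301.1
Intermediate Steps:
r = -3/7 (r = -6/14 = -6*1/14 = -3/7 ≈ -0.42857)
((21 - 1*(-9)) + r)*44 = ((21 - 1*(-9)) - 3/7)*44 = ((21 + 9) - 3/7)*44 = (30 - 3/7)*44 = (207/7)*44 = 9108/7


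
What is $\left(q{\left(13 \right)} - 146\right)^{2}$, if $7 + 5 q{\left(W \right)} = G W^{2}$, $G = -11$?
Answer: $\frac{6739216}{25} \approx 2.6957 \cdot 10^{5}$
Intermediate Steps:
$q{\left(W \right)} = - \frac{7}{5} - \frac{11 W^{2}}{5}$ ($q{\left(W \right)} = - \frac{7}{5} + \frac{\left(-11\right) W^{2}}{5} = - \frac{7}{5} - \frac{11 W^{2}}{5}$)
$\left(q{\left(13 \right)} - 146\right)^{2} = \left(\left(- \frac{7}{5} - \frac{11 \cdot 13^{2}}{5}\right) - 146\right)^{2} = \left(\left(- \frac{7}{5} - \frac{1859}{5}\right) - 146\right)^{2} = \left(- \frac{1866}{5} - 146\right)^{2} = \left(- \frac{2596}{5}\right)^{2} = \frac{6739216}{25}$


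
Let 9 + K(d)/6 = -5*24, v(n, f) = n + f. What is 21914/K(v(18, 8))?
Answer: -10957/387 ≈ -28.313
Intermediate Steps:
v(n, f) = f + n
K(d) = -774 (K(d) = -54 + 6*(-5*24) = -54 + 6*(-120) = -54 - 720 = -774)
21914/K(v(18, 8)) = 21914/(-774) = 21914*(-1/774) = -10957/387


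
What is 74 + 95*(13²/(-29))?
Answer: -13909/29 ≈ -479.62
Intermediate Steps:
74 + 95*(13²/(-29)) = 74 + 95*(169*(-1/29)) = 74 + 95*(-169/29) = 74 - 16055/29 = -13909/29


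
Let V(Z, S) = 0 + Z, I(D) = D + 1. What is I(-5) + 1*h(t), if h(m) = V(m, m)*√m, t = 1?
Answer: -3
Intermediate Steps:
I(D) = 1 + D
V(Z, S) = Z
h(m) = m^(3/2) (h(m) = m*√m = m^(3/2))
I(-5) + 1*h(t) = (1 - 5) + 1*1^(3/2) = -4 + 1*1 = -4 + 1 = -3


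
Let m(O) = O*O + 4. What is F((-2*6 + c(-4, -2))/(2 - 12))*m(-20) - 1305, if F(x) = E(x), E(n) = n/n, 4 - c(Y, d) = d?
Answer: -901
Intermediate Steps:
c(Y, d) = 4 - d
E(n) = 1
F(x) = 1
m(O) = 4 + O² (m(O) = O² + 4 = 4 + O²)
F((-2*6 + c(-4, -2))/(2 - 12))*m(-20) - 1305 = 1*(4 + (-20)²) - 1305 = 1*(4 + 400) - 1305 = 1*404 - 1305 = 404 - 1305 = -901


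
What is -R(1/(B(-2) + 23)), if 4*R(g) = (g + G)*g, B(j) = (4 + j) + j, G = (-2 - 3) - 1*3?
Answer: 183/2116 ≈ 0.086484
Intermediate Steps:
G = -8 (G = -5 - 3 = -8)
B(j) = 4 + 2*j
R(g) = g*(-8 + g)/4 (R(g) = ((g - 8)*g)/4 = ((-8 + g)*g)/4 = (g*(-8 + g))/4 = g*(-8 + g)/4)
-R(1/(B(-2) + 23)) = -(-8 + 1/((4 + 2*(-2)) + 23))/(4*((4 + 2*(-2)) + 23)) = -(-8 + 1/((4 - 4) + 23))/(4*((4 - 4) + 23)) = -(-8 + 1/(0 + 23))/(4*(0 + 23)) = -(-8 + 1/23)/(4*23) = -(-183)/(4*23*23) = -1*(-183/2116) = 183/2116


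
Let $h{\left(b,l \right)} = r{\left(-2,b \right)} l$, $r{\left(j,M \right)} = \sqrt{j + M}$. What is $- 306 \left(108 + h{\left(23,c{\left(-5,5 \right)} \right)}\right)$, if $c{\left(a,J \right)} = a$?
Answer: $-33048 + 1530 \sqrt{21} \approx -26037.0$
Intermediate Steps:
$r{\left(j,M \right)} = \sqrt{M + j}$
$h{\left(b,l \right)} = l \sqrt{-2 + b}$ ($h{\left(b,l \right)} = \sqrt{b - 2} l = \sqrt{-2 + b} l = l \sqrt{-2 + b}$)
$- 306 \left(108 + h{\left(23,c{\left(-5,5 \right)} \right)}\right) = - 306 \left(108 - 5 \sqrt{-2 + 23}\right) = - 306 \left(108 - 5 \sqrt{21}\right) = -33048 + 1530 \sqrt{21}$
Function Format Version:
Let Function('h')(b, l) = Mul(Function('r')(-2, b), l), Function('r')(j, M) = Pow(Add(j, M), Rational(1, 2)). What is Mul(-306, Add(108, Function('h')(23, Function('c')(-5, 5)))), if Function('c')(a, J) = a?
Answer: Add(-33048, Mul(1530, Pow(21, Rational(1, 2)))) ≈ -26037.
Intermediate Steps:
Function('r')(j, M) = Pow(Add(M, j), Rational(1, 2))
Function('h')(b, l) = Mul(l, Pow(Add(-2, b), Rational(1, 2))) (Function('h')(b, l) = Mul(Pow(Add(b, -2), Rational(1, 2)), l) = Mul(Pow(Add(-2, b), Rational(1, 2)), l) = Mul(l, Pow(Add(-2, b), Rational(1, 2))))
Mul(-306, Add(108, Function('h')(23, Function('c')(-5, 5)))) = Mul(-306, Add(108, Mul(-5, Pow(Add(-2, 23), Rational(1, 2))))) = Mul(-306, Add(108, Mul(-5, Pow(21, Rational(1, 2))))) = Add(-33048, Mul(1530, Pow(21, Rational(1, 2))))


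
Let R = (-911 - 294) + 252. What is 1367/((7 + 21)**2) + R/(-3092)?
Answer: 1243479/606032 ≈ 2.0518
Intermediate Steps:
R = -953 (R = -1205 + 252 = -953)
1367/((7 + 21)**2) + R/(-3092) = 1367/((7 + 21)**2) - 953/(-3092) = 1367/(28**2) - 953*(-1/3092) = 1367/784 + 953/3092 = 1243479/606032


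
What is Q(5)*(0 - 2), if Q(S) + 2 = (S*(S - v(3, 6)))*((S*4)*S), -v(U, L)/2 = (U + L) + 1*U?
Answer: -28996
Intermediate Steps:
v(U, L) = -4*U - 2*L (v(U, L) = -2*((U + L) + 1*U) = -2*((L + U) + U) = -2*(L + 2*U) = -4*U - 2*L)
Q(S) = -2 + 4*S³*(24 + S) (Q(S) = -2 + (S*(S - (-4*3 - 2*6)))*((S*4)*S) = -2 + (S*(S - (-12 - 12)))*((4*S)*S) = -2 + (S*(S - 1*(-24)))*(4*S²) = -2 + (S*(S + 24))*(4*S²) = -2 + (S*(24 + S))*(4*S²) = -2 + 4*S³*(24 + S))
Q(5)*(0 - 2) = (-2 + 4*5⁴ + 96*5³)*(0 - 2) = (-2 + 4*625 + 96*125)*(-2) = (-2 + 2500 + 12000)*(-2) = 14498*(-2) = -28996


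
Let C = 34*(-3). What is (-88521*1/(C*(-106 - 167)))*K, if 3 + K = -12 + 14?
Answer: 29507/9282 ≈ 3.1789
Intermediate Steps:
C = -102
K = -1 (K = -3 + (-12 + 14) = -3 + 2 = -1)
(-88521*1/(C*(-106 - 167)))*K = -88521*(-1/(102*(-106 - 167)))*(-1) = -88521/((-102*(-273)))*(-1) = -88521/27846*(-1) = -88521*1/27846*(-1) = -29507/9282*(-1) = 29507/9282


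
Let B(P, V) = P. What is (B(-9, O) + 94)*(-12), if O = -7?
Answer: -1020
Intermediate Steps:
(B(-9, O) + 94)*(-12) = (-9 + 94)*(-12) = 85*(-12) = -1020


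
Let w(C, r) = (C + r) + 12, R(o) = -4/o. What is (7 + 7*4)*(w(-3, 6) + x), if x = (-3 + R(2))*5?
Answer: -350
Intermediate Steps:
w(C, r) = 12 + C + r
x = -25 (x = (-3 - 4/2)*5 = (-3 - 4*½)*5 = (-3 - 2)*5 = -5*5 = -25)
(7 + 7*4)*(w(-3, 6) + x) = (7 + 7*4)*((12 - 3 + 6) - 25) = (7 + 28)*(15 - 25) = 35*(-10) = -350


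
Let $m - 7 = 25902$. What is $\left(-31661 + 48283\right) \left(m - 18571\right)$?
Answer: $121972236$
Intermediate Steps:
$m = 25909$ ($m = 7 + 25902 = 25909$)
$\left(-31661 + 48283\right) \left(m - 18571\right) = \left(-31661 + 48283\right) \left(25909 - 18571\right) = 16622 \cdot 7338 = 121972236$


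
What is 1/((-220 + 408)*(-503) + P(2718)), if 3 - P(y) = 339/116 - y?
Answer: -116/10654127 ≈ -1.0888e-5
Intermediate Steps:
P(y) = 9/116 + y (P(y) = 3 - (339/116 - y) = 3 + (-339/116 + y) = 9/116 + y)
1/((-220 + 408)*(-503) + P(2718)) = 1/((-220 + 408)*(-503) + (9/116 + 2718)) = 1/(188*(-503) + 315297/116) = 1/(-94564 + 315297/116) = 1/(-10654127/116) = -116/10654127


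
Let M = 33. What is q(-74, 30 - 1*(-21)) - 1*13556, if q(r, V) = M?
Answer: -13523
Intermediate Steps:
q(r, V) = 33
q(-74, 30 - 1*(-21)) - 1*13556 = 33 - 1*13556 = 33 - 13556 = -13523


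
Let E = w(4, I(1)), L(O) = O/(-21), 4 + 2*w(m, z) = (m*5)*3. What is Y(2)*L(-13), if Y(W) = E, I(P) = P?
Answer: 52/3 ≈ 17.333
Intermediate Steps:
w(m, z) = -2 + 15*m/2 (w(m, z) = -2 + ((m*5)*3)/2 = -2 + ((5*m)*3)/2 = -2 + (15*m)/2 = -2 + 15*m/2)
L(O) = -O/21 (L(O) = O*(-1/21) = -O/21)
E = 28 (E = -2 + (15/2)*4 = -2 + 30 = 28)
Y(W) = 28
Y(2)*L(-13) = 28*(-1/21*(-13)) = 28*(13/21) = 52/3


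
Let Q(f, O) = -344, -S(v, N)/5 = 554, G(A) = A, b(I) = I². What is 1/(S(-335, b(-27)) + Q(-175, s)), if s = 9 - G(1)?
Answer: -1/3114 ≈ -0.00032113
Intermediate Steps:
S(v, N) = -2770 (S(v, N) = -5*554 = -2770)
s = 8 (s = 9 - 1*1 = 9 - 1 = 8)
1/(S(-335, b(-27)) + Q(-175, s)) = 1/(-2770 - 344) = 1/(-3114) = -1/3114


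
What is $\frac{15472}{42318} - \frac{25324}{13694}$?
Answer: $- \frac{214946866}{144875673} \approx -1.4837$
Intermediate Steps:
$\frac{15472}{42318} - \frac{25324}{13694} = 15472 \cdot \frac{1}{42318} - \frac{12662}{6847} = \frac{7736}{21159} - \frac{12662}{6847} = - \frac{214946866}{144875673}$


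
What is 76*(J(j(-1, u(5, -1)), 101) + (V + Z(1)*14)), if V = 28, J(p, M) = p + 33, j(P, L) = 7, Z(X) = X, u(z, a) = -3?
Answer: 6232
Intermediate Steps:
J(p, M) = 33 + p
76*(J(j(-1, u(5, -1)), 101) + (V + Z(1)*14)) = 76*((33 + 7) + (28 + 1*14)) = 76*(40 + (28 + 14)) = 76*(40 + 42) = 76*82 = 6232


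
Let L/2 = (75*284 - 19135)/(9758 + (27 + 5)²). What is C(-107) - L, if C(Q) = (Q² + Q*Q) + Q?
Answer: 122864116/5391 ≈ 22791.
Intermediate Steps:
C(Q) = Q + 2*Q² (C(Q) = (Q² + Q²) + Q = 2*Q² + Q = Q + 2*Q²)
L = 2165/5391 (L = 2*((75*284 - 19135)/(9758 + (27 + 5)²)) = 2*((21300 - 19135)/(9758 + 32²)) = 2*(2165/(9758 + 1024)) = 2*(2165/10782) = 2165/5391 ≈ 0.40160)
C(-107) - L = -107*(1 + 2*(-107)) - 1*2165/5391 = -107*(1 - 214) - 2165/5391 = -107*(-213) - 2165/5391 = 22791 - 2165/5391 = 122864116/5391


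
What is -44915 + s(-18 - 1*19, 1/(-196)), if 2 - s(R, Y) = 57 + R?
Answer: -44933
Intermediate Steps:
s(R, Y) = -55 - R (s(R, Y) = 2 - (57 + R) = 2 + (-57 - R) = -55 - R)
-44915 + s(-18 - 1*19, 1/(-196)) = -44915 + (-55 - (-18 - 1*19)) = -44915 + (-55 - (-18 - 19)) = -44915 + (-55 - 1*(-37)) = -44915 + (-55 + 37) = -44915 - 18 = -44933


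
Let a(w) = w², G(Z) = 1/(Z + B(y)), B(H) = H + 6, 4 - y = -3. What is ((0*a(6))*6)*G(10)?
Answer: 0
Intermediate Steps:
y = 7 (y = 4 - 1*(-3) = 4 + 3 = 7)
B(H) = 6 + H
G(Z) = 1/(13 + Z) (G(Z) = 1/(Z + (6 + 7)) = 1/(Z + 13) = 1/(13 + Z))
((0*a(6))*6)*G(10) = ((0*6²)*6)/(13 + 10) = ((0*36)*6)/23 = (0*6)*(1/23) = 0*(1/23) = 0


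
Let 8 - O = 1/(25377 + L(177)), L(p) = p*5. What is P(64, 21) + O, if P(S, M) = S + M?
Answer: 2442365/26262 ≈ 93.000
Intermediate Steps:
L(p) = 5*p
O = 210095/26262 (O = 8 - 1/(25377 + 5*177) = 8 - 1/(25377 + 885) = 8 - 1/26262 = 210095/26262 ≈ 8.0000)
P(S, M) = M + S
P(64, 21) + O = (21 + 64) + 210095/26262 = 85 + 210095/26262 = 2442365/26262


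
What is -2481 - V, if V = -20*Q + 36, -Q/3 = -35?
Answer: -417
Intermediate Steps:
Q = 105 (Q = -3*(-35) = 105)
V = -2064 (V = -20*105 + 36 = -2100 + 36 = -2064)
-2481 - V = -2481 - 1*(-2064) = -2481 + 2064 = -417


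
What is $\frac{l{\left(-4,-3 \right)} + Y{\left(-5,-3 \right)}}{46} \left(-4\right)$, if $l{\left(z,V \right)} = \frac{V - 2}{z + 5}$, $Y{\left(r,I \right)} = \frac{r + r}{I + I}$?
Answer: $\frac{20}{69} \approx 0.28986$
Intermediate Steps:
$Y{\left(r,I \right)} = \frac{r}{I}$ ($Y{\left(r,I \right)} = \frac{2 r}{2 I} = 2 r \frac{1}{2 I} = \frac{r}{I}$)
$l{\left(z,V \right)} = \frac{-2 + V}{5 + z}$
$\frac{l{\left(-4,-3 \right)} + Y{\left(-5,-3 \right)}}{46} \left(-4\right) = \frac{\frac{-2 - 3}{5 - 4} - \frac{5}{-3}}{46} \left(-4\right) = \frac{1^{-1} \left(-5\right) - - \frac{5}{3}}{46} \left(-4\right) = \frac{1 \left(-5\right) + \frac{5}{3}}{46} \left(-4\right) = \frac{-5 + \frac{5}{3}}{46} \left(-4\right) = \frac{1}{46} \left(- \frac{10}{3}\right) \left(-4\right) = \left(- \frac{5}{69}\right) \left(-4\right) = \frac{20}{69}$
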